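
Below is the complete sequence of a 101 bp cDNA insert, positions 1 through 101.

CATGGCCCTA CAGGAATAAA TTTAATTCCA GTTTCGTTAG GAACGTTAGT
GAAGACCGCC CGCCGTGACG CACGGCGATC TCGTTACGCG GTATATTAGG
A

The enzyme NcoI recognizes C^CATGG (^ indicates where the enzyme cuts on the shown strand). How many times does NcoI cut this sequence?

0

No occurrence of CCATGG is present in the sequence.
NcoI does not cut: 0 sites.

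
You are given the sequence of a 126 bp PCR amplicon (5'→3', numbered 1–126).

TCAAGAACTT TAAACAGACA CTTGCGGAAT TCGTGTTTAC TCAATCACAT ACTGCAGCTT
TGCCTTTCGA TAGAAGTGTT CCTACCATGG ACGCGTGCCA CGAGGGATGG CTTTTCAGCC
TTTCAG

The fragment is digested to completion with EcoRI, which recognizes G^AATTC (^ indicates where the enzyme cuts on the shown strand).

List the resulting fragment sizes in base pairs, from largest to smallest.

99, 27 bp

The EcoRI site (GAATTC) starts at position 27.
EcoRI cuts after the first base of each site, so after position 27.
Linear molecule, 1 cut → 2 fragments:
  1–27 → 27 bp
  28–126 → 99 bp
Sorted largest to smallest: 99, 27 bp.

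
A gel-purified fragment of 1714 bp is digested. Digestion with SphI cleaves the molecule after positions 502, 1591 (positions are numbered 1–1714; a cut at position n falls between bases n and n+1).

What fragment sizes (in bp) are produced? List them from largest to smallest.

Linear molecule, 2 cuts → 3 fragments:
  502 − 0 = 502 bp
  1591 − 502 = 1089 bp
  1714 − 1591 = 123 bp
Sorted largest to smallest: 1089, 502, 123 bp.

1089, 502, 123 bp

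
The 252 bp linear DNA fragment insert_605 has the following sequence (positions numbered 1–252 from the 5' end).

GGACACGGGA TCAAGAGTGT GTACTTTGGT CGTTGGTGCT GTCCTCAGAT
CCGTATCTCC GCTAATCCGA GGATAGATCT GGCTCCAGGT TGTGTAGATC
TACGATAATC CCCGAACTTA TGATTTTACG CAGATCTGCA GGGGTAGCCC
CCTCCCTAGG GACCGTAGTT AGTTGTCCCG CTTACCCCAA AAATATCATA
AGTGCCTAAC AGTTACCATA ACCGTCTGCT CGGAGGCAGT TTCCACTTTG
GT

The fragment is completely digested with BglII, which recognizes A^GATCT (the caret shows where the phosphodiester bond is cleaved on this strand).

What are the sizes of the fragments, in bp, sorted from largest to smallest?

BglII sites (AGATCT) start at positions 75, 96, 132.
BglII cuts after the first base of each site, so after positions 75, 96, 132.
Linear molecule, 3 cuts → 4 fragments:
  1–75 → 75 bp
  76–96 → 21 bp
  97–132 → 36 bp
  133–252 → 120 bp
Sorted largest to smallest: 120, 75, 36, 21 bp.

120, 75, 36, 21 bp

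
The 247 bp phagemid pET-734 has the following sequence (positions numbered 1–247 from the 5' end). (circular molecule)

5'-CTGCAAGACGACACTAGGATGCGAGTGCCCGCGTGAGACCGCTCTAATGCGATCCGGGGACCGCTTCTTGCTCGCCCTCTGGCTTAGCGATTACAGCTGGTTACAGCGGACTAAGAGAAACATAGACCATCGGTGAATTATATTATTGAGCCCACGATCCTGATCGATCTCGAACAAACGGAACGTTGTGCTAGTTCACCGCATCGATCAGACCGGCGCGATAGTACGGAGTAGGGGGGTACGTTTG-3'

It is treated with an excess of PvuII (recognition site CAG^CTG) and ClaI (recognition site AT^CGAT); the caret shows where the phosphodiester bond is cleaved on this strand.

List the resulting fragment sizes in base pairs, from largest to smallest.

The PvuII site (CAGCTG) starts at position 94.
PvuII cuts after base 3 of each site, so after position 96.
ClaI sites (ATCGAT) start at positions 163, 203.
ClaI cuts after base 2 of each site, so after positions 164, 204.
Combined cut positions: 96, 164, 204.
Circular molecule, 3 cuts → 3 fragments:
  97–164 → 68 bp
  165–204 → 40 bp
  205–247 then 1–96 → 43 + 96 = 139 bp
Sorted largest to smallest: 139, 68, 40 bp.

139, 68, 40 bp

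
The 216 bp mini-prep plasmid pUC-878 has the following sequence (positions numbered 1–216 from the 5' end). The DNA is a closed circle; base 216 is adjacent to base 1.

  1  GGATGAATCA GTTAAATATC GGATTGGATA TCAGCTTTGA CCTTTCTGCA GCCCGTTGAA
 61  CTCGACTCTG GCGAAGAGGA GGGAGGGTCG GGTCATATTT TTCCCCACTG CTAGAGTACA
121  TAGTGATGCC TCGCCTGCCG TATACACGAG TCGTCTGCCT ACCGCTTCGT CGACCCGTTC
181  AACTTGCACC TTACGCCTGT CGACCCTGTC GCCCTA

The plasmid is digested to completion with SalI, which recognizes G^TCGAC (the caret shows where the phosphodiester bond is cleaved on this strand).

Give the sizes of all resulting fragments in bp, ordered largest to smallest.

186, 30 bp

SalI sites (GTCGAC) start at positions 169, 199.
SalI cuts after the first base of each site, so after positions 169, 199.
Circular molecule, 2 cuts → 2 fragments:
  170–199 → 30 bp
  200–216 then 1–169 → 17 + 169 = 186 bp
Sorted largest to smallest: 186, 30 bp.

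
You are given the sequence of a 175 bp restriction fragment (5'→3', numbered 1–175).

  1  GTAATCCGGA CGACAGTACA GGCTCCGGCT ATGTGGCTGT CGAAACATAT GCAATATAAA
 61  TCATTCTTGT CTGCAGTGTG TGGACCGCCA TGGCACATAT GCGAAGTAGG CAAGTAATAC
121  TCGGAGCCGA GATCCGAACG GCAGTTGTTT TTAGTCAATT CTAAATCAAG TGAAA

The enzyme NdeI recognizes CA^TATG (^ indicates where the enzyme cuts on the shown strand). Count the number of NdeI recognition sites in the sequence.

2

CATATG occurs starting at positions 46, 96.
NdeI cuts at 2 sites.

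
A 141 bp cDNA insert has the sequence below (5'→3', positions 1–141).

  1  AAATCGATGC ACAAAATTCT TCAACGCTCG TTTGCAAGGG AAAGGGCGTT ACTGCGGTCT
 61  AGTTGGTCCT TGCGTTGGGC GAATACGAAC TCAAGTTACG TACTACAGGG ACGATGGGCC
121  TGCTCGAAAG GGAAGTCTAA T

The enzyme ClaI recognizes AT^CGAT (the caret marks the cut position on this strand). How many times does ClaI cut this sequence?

1

ATCGAT occurs starting at position 3.
ClaI cuts at 1 site.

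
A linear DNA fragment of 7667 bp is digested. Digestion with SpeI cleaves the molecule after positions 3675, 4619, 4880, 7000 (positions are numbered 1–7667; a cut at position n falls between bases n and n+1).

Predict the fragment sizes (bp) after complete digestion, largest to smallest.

Linear molecule, 4 cuts → 5 fragments:
  3675 − 0 = 3675 bp
  4619 − 3675 = 944 bp
  4880 − 4619 = 261 bp
  7000 − 4880 = 2120 bp
  7667 − 7000 = 667 bp
Sorted largest to smallest: 3675, 2120, 944, 667, 261 bp.

3675, 2120, 944, 667, 261 bp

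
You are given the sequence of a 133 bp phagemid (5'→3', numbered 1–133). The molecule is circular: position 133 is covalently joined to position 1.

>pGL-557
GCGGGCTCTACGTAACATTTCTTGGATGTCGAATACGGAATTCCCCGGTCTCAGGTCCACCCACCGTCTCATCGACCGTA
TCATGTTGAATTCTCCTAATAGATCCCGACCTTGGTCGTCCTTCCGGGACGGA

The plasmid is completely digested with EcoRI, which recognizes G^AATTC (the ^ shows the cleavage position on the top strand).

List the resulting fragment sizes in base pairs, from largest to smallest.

EcoRI sites (GAATTC) start at positions 38, 88.
EcoRI cuts after the first base of each site, so after positions 38, 88.
Circular molecule, 2 cuts → 2 fragments:
  39–88 → 50 bp
  89–133 then 1–38 → 45 + 38 = 83 bp
Sorted largest to smallest: 83, 50 bp.

83, 50 bp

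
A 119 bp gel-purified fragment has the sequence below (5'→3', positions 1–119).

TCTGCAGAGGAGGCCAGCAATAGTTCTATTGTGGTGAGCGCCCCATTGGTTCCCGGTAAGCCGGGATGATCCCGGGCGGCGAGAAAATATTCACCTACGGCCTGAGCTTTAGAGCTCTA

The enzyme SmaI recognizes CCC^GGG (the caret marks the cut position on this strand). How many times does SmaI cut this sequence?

CCCGGG occurs starting at position 71.
SmaI cuts at 1 site.

1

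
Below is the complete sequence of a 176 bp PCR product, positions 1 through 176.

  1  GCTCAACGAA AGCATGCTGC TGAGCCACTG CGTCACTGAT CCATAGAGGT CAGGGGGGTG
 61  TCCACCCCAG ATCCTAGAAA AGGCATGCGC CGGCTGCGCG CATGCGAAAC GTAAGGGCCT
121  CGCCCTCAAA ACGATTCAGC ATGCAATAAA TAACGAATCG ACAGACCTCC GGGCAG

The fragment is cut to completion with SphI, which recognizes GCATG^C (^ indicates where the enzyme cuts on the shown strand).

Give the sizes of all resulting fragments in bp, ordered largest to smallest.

SphI sites (GCATGC) start at positions 12, 83, 100, 139.
SphI cuts after base 5 of each site (before the last base), so after positions 16, 87, 104, 143.
Linear molecule, 4 cuts → 5 fragments:
  1–16 → 16 bp
  17–87 → 71 bp
  88–104 → 17 bp
  105–143 → 39 bp
  144–176 → 33 bp
Sorted largest to smallest: 71, 39, 33, 17, 16 bp.

71, 39, 33, 17, 16 bp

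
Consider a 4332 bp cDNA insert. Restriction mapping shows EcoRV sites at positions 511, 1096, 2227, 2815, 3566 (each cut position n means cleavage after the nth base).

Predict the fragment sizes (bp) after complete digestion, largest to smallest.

Linear molecule, 5 cuts → 6 fragments:
  511 − 0 = 511 bp
  1096 − 511 = 585 bp
  2227 − 1096 = 1131 bp
  2815 − 2227 = 588 bp
  3566 − 2815 = 751 bp
  4332 − 3566 = 766 bp
Sorted largest to smallest: 1131, 766, 751, 588, 585, 511 bp.

1131, 766, 751, 588, 585, 511 bp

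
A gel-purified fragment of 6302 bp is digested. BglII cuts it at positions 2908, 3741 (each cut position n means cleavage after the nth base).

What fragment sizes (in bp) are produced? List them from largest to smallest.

2908, 2561, 833 bp

Linear molecule, 2 cuts → 3 fragments:
  2908 − 0 = 2908 bp
  3741 − 2908 = 833 bp
  6302 − 3741 = 2561 bp
Sorted largest to smallest: 2908, 2561, 833 bp.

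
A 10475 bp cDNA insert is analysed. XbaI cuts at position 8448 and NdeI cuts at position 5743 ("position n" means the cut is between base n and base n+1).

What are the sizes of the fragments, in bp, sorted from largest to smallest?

5743, 2705, 2027 bp

Combined cut positions (sorted): 5743, 8448.
Linear molecule, 2 cuts → 3 fragments:
  5743 − 0 = 5743 bp
  8448 − 5743 = 2705 bp
  10475 − 8448 = 2027 bp
Sorted largest to smallest: 5743, 2705, 2027 bp.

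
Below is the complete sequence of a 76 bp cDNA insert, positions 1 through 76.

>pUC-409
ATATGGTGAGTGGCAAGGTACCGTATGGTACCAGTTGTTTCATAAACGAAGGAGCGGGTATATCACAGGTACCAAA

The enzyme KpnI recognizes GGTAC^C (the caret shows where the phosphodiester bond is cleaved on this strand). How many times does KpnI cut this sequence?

GGTACC occurs starting at positions 17, 27, 68.
KpnI cuts at 3 sites.

3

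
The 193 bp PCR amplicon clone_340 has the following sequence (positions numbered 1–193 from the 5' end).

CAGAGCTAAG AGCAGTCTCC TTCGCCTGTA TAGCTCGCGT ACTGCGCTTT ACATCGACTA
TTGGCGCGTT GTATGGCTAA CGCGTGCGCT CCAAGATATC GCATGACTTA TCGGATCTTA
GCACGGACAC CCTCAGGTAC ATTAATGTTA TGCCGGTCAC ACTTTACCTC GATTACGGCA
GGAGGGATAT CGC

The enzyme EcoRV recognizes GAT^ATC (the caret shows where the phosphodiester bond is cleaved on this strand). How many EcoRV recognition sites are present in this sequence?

GATATC occurs starting at positions 95, 186.
EcoRV cuts at 2 sites.

2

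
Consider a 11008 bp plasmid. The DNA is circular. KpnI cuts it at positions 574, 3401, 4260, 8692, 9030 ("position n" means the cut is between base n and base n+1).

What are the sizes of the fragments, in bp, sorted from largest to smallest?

4432, 2827, 2552, 859, 338 bp

Circular molecule, 5 cuts → 5 fragments:
  3401 − 574 = 2827 bp
  4260 − 3401 = 859 bp
  8692 − 4260 = 4432 bp
  9030 − 8692 = 338 bp
  wrap: 11008 − 9030 + 574 = 2552 bp
Sorted largest to smallest: 4432, 2827, 2552, 859, 338 bp.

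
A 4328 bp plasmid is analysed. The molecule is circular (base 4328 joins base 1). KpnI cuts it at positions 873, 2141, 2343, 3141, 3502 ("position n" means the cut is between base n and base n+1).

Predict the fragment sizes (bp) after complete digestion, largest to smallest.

Circular molecule, 5 cuts → 5 fragments:
  2141 − 873 = 1268 bp
  2343 − 2141 = 202 bp
  3141 − 2343 = 798 bp
  3502 − 3141 = 361 bp
  wrap: 4328 − 3502 + 873 = 1699 bp
Sorted largest to smallest: 1699, 1268, 798, 361, 202 bp.

1699, 1268, 798, 361, 202 bp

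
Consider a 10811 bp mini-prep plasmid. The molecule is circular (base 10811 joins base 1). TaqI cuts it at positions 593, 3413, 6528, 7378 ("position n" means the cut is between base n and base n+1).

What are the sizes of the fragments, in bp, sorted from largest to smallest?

Circular molecule, 4 cuts → 4 fragments:
  3413 − 593 = 2820 bp
  6528 − 3413 = 3115 bp
  7378 − 6528 = 850 bp
  wrap: 10811 − 7378 + 593 = 4026 bp
Sorted largest to smallest: 4026, 3115, 2820, 850 bp.

4026, 3115, 2820, 850 bp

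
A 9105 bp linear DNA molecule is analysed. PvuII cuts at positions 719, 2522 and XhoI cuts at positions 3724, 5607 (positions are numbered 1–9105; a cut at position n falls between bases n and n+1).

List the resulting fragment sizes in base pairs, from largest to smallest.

Combined cut positions (sorted): 719, 2522, 3724, 5607.
Linear molecule, 4 cuts → 5 fragments:
  719 − 0 = 719 bp
  2522 − 719 = 1803 bp
  3724 − 2522 = 1202 bp
  5607 − 3724 = 1883 bp
  9105 − 5607 = 3498 bp
Sorted largest to smallest: 3498, 1883, 1803, 1202, 719 bp.

3498, 1883, 1803, 1202, 719 bp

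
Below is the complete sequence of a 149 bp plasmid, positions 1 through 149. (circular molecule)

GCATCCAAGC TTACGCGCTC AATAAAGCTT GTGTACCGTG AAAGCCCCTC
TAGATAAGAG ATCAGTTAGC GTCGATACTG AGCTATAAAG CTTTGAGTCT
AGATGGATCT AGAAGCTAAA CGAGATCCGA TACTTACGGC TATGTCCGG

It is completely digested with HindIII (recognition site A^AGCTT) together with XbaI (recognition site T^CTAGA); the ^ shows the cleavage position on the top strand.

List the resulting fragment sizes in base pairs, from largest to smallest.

48, 39, 24, 18, 10, 10 bp

HindIII sites (AAGCTT) start at positions 7, 25, 88.
HindIII cuts after the first base of each site, so after positions 7, 25, 88.
XbaI sites (TCTAGA) start at positions 49, 98, 108.
XbaI cuts after the first base of each site, so after positions 49, 98, 108.
Combined cut positions: 7, 25, 49, 88, 98, 108.
Circular molecule, 6 cuts → 6 fragments:
  8–25 → 18 bp
  26–49 → 24 bp
  50–88 → 39 bp
  89–98 → 10 bp
  99–108 → 10 bp
  109–149 then 1–7 → 41 + 7 = 48 bp
Sorted largest to smallest: 48, 39, 24, 18, 10, 10 bp.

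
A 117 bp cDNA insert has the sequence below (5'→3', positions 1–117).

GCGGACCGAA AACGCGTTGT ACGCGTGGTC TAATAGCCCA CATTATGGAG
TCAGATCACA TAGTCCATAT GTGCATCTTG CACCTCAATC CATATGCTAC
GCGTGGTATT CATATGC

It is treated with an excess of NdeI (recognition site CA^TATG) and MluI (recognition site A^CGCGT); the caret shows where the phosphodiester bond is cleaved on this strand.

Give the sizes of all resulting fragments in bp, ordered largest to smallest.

46, 25, 13, 12, 9, 7, 5 bp

NdeI sites (CATATG) start at positions 66, 91, 111.
NdeI cuts after base 2 of each site, so after positions 67, 92, 112.
MluI sites (ACGCGT) start at positions 12, 21, 99.
MluI cuts after the first base of each site, so after positions 12, 21, 99.
Combined cut positions: 12, 21, 67, 92, 99, 112.
Linear molecule, 6 cuts → 7 fragments:
  1–12 → 12 bp
  13–21 → 9 bp
  22–67 → 46 bp
  68–92 → 25 bp
  93–99 → 7 bp
  100–112 → 13 bp
  113–117 → 5 bp
Sorted largest to smallest: 46, 25, 13, 12, 9, 7, 5 bp.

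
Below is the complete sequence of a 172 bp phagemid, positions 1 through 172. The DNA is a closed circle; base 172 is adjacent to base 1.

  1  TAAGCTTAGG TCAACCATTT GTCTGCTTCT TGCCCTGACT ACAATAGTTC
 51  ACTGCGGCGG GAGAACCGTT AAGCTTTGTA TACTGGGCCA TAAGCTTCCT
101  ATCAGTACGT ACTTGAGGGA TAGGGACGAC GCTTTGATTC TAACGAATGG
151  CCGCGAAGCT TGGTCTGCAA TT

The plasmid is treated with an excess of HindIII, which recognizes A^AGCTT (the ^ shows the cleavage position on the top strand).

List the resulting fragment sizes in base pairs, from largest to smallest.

69, 64, 21, 18 bp

HindIII sites (AAGCTT) start at positions 2, 71, 92, 156.
HindIII cuts after the first base of each site, so after positions 2, 71, 92, 156.
Circular molecule, 4 cuts → 4 fragments:
  3–71 → 69 bp
  72–92 → 21 bp
  93–156 → 64 bp
  157–172 then 1–2 → 16 + 2 = 18 bp
Sorted largest to smallest: 69, 64, 21, 18 bp.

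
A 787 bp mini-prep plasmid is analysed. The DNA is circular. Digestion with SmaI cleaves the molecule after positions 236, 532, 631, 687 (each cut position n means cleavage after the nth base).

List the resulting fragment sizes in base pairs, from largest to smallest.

Circular molecule, 4 cuts → 4 fragments:
  532 − 236 = 296 bp
  631 − 532 = 99 bp
  687 − 631 = 56 bp
  wrap: 787 − 687 + 236 = 336 bp
Sorted largest to smallest: 336, 296, 99, 56 bp.

336, 296, 99, 56 bp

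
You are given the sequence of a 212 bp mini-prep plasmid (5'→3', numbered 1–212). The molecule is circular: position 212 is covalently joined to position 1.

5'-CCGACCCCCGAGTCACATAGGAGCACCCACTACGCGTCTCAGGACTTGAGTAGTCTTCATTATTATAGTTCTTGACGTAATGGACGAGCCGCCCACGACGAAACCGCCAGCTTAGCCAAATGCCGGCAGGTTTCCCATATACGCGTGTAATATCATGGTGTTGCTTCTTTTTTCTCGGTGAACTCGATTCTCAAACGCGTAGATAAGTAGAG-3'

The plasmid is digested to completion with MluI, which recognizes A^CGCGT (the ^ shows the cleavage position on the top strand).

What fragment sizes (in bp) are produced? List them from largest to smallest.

MluI sites (ACGCGT) start at positions 32, 141, 195.
MluI cuts after the first base of each site, so after positions 32, 141, 195.
Circular molecule, 3 cuts → 3 fragments:
  33–141 → 109 bp
  142–195 → 54 bp
  196–212 then 1–32 → 17 + 32 = 49 bp
Sorted largest to smallest: 109, 54, 49 bp.

109, 54, 49 bp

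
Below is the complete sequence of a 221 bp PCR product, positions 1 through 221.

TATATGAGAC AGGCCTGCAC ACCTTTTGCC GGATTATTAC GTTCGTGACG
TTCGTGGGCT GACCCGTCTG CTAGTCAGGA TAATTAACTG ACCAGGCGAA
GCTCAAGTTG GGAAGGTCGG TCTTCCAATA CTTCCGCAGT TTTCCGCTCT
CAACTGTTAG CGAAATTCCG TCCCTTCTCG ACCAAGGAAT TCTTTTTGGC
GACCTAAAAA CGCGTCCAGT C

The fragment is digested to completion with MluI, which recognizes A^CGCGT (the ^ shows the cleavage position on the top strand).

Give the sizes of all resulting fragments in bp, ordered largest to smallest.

The MluI site (ACGCGT) starts at position 210.
MluI cuts after the first base of each site, so after position 210.
Linear molecule, 1 cut → 2 fragments:
  1–210 → 210 bp
  211–221 → 11 bp
Sorted largest to smallest: 210, 11 bp.

210, 11 bp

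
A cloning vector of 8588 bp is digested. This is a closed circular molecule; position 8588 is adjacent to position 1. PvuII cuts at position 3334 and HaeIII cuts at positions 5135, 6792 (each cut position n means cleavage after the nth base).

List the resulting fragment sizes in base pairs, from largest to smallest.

Combined cut positions (sorted): 3334, 5135, 6792.
Circular molecule, 3 cuts → 3 fragments:
  5135 − 3334 = 1801 bp
  6792 − 5135 = 1657 bp
  wrap: 8588 − 6792 + 3334 = 5130 bp
Sorted largest to smallest: 5130, 1801, 1657 bp.

5130, 1801, 1657 bp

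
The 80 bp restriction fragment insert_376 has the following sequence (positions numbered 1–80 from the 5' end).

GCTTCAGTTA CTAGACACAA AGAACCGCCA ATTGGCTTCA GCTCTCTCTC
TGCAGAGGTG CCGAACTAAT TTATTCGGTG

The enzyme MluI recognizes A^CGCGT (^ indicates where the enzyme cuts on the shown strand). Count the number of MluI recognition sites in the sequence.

No occurrence of ACGCGT is present in the sequence.
MluI does not cut: 0 sites.

0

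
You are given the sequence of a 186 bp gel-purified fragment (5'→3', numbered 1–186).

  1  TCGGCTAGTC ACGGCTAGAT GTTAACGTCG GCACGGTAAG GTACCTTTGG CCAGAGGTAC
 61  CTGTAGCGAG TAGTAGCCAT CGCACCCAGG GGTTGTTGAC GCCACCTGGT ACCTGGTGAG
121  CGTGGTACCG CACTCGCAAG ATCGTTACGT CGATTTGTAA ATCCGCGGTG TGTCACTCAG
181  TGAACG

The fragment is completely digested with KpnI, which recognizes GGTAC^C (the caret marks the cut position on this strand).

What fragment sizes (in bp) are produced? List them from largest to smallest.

58, 52, 44, 16, 16 bp

KpnI sites (GGTACC) start at positions 40, 56, 108, 124.
KpnI cuts after base 5 of each site (before the last base), so after positions 44, 60, 112, 128.
Linear molecule, 4 cuts → 5 fragments:
  1–44 → 44 bp
  45–60 → 16 bp
  61–112 → 52 bp
  113–128 → 16 bp
  129–186 → 58 bp
Sorted largest to smallest: 58, 52, 44, 16, 16 bp.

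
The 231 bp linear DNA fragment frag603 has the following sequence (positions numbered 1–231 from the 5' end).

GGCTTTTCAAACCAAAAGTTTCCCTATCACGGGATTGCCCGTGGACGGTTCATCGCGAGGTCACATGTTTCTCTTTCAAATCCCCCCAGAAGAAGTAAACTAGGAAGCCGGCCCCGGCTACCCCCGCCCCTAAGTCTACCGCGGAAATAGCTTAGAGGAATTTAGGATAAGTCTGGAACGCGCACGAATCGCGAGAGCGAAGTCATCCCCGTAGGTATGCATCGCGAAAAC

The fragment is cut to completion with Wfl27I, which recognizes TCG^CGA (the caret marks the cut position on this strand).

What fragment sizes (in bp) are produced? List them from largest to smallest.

Wfl27I sites (TCGCGA) start at positions 53, 189, 222.
Wfl27I cuts after base 3 of each site, so after positions 55, 191, 224.
Linear molecule, 3 cuts → 4 fragments:
  1–55 → 55 bp
  56–191 → 136 bp
  192–224 → 33 bp
  225–231 → 7 bp
Sorted largest to smallest: 136, 55, 33, 7 bp.

136, 55, 33, 7 bp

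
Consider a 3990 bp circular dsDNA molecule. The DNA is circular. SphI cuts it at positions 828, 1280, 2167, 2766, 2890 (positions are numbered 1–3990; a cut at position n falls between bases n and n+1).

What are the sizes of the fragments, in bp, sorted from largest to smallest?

1928, 887, 599, 452, 124 bp

Circular molecule, 5 cuts → 5 fragments:
  1280 − 828 = 452 bp
  2167 − 1280 = 887 bp
  2766 − 2167 = 599 bp
  2890 − 2766 = 124 bp
  wrap: 3990 − 2890 + 828 = 1928 bp
Sorted largest to smallest: 1928, 887, 599, 452, 124 bp.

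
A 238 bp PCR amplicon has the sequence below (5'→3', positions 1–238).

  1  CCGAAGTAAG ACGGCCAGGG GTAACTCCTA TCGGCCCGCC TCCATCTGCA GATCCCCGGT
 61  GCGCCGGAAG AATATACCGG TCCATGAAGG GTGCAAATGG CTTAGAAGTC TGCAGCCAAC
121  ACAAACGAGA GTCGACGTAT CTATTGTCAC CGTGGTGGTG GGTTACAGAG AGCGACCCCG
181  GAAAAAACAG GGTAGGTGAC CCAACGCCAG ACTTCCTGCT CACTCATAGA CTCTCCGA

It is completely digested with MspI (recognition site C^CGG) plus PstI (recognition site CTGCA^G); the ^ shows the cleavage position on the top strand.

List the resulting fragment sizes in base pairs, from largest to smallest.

64, 60, 50, 37, 13, 8, 6 bp

MspI sites (CCGG) start at positions 56, 64, 77, 178.
MspI cuts after the first base of each site, so after positions 56, 64, 77, 178.
PstI sites (CTGCAG) start at positions 46, 110.
PstI cuts after base 5 of each site (before the last base), so after positions 50, 114.
Combined cut positions: 50, 56, 64, 77, 114, 178.
Linear molecule, 6 cuts → 7 fragments:
  1–50 → 50 bp
  51–56 → 6 bp
  57–64 → 8 bp
  65–77 → 13 bp
  78–114 → 37 bp
  115–178 → 64 bp
  179–238 → 60 bp
Sorted largest to smallest: 64, 60, 50, 37, 13, 8, 6 bp.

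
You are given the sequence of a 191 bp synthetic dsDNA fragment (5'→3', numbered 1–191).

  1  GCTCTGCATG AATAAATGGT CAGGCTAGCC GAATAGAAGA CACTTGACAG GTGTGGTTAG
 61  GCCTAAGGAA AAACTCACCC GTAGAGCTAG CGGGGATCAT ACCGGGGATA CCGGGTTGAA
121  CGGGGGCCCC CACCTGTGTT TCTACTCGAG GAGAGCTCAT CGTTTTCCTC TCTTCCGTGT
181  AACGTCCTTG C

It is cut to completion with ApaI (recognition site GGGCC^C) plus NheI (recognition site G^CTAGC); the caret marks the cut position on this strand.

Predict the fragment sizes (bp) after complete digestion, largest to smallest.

63, 62, 42, 24 bp

The ApaI site (GGGCCC) starts at position 124.
ApaI cuts after base 5 of each site (before the last base), so after position 128.
NheI sites (GCTAGC) start at positions 24, 86.
NheI cuts after the first base of each site, so after positions 24, 86.
Combined cut positions: 24, 86, 128.
Linear molecule, 3 cuts → 4 fragments:
  1–24 → 24 bp
  25–86 → 62 bp
  87–128 → 42 bp
  129–191 → 63 bp
Sorted largest to smallest: 63, 62, 42, 24 bp.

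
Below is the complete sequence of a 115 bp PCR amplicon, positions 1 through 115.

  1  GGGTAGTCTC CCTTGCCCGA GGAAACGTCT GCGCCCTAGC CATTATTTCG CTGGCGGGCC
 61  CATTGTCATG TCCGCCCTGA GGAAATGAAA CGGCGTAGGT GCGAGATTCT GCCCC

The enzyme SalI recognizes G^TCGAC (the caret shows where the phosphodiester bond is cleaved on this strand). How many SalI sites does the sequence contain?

No occurrence of GTCGAC is present in the sequence.
SalI does not cut: 0 sites.

0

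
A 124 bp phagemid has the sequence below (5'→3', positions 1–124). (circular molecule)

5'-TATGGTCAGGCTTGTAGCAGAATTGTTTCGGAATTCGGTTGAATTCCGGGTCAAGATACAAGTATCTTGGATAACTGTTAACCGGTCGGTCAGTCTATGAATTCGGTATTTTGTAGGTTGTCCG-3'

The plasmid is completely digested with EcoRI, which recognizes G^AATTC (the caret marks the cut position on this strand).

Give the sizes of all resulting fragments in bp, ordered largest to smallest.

58, 56, 10 bp

EcoRI sites (GAATTC) start at positions 31, 41, 99.
EcoRI cuts after the first base of each site, so after positions 31, 41, 99.
Circular molecule, 3 cuts → 3 fragments:
  32–41 → 10 bp
  42–99 → 58 bp
  100–124 then 1–31 → 25 + 31 = 56 bp
Sorted largest to smallest: 58, 56, 10 bp.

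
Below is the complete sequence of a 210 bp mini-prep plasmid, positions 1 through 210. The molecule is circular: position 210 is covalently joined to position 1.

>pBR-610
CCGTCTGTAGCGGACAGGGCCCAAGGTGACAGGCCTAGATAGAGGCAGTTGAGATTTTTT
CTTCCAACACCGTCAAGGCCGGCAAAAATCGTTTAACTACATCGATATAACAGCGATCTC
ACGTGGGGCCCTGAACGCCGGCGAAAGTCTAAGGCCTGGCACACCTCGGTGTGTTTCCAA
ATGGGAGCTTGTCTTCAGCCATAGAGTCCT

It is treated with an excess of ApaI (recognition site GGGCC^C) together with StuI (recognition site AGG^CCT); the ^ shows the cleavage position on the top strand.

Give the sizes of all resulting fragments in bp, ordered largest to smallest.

97, 77, 24, 12 bp

ApaI sites (GGGCCC) start at positions 17, 126.
ApaI cuts after base 5 of each site (before the last base), so after positions 21, 130.
StuI sites (AGGCCT) start at positions 31, 152.
StuI cuts after base 3 of each site, so after positions 33, 154.
Combined cut positions: 21, 33, 130, 154.
Circular molecule, 4 cuts → 4 fragments:
  22–33 → 12 bp
  34–130 → 97 bp
  131–154 → 24 bp
  155–210 then 1–21 → 56 + 21 = 77 bp
Sorted largest to smallest: 97, 77, 24, 12 bp.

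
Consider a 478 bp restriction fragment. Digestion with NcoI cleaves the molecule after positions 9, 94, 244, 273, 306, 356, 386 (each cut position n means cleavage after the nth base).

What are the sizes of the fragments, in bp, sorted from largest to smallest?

150, 92, 85, 50, 33, 30, 29, 9 bp

Linear molecule, 7 cuts → 8 fragments:
  9 − 0 = 9 bp
  94 − 9 = 85 bp
  244 − 94 = 150 bp
  273 − 244 = 29 bp
  306 − 273 = 33 bp
  356 − 306 = 50 bp
  386 − 356 = 30 bp
  478 − 386 = 92 bp
Sorted largest to smallest: 150, 92, 85, 50, 33, 30, 29, 9 bp.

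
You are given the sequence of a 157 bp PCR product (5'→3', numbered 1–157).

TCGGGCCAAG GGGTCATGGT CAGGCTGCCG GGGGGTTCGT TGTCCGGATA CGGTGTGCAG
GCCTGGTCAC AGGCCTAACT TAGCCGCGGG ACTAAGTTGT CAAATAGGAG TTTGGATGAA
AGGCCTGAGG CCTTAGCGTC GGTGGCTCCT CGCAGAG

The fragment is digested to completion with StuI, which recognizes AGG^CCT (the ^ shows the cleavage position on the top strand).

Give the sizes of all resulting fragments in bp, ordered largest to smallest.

StuI sites (AGGCCT) start at positions 59, 71, 121, 128.
StuI cuts after base 3 of each site, so after positions 61, 73, 123, 130.
Linear molecule, 4 cuts → 5 fragments:
  1–61 → 61 bp
  62–73 → 12 bp
  74–123 → 50 bp
  124–130 → 7 bp
  131–157 → 27 bp
Sorted largest to smallest: 61, 50, 27, 12, 7 bp.

61, 50, 27, 12, 7 bp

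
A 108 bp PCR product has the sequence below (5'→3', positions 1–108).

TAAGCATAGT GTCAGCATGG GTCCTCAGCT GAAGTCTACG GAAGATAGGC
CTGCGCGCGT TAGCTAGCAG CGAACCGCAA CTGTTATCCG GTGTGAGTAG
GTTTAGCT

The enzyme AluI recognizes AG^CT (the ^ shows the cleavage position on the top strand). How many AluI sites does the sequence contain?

3

AGCT occurs starting at positions 27, 62, 105.
AluI cuts at 3 sites.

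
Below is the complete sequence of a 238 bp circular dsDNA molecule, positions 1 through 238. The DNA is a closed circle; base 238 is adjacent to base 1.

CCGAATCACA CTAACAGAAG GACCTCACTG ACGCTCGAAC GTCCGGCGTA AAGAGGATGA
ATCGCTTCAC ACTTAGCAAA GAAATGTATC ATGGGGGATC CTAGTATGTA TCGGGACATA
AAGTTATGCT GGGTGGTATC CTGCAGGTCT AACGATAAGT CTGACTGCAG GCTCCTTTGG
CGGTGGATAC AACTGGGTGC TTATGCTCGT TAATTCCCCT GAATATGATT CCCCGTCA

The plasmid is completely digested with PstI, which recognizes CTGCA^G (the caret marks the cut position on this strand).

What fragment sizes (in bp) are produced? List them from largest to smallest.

PstI sites (CTGCAG) start at positions 141, 165.
PstI cuts after base 5 of each site (before the last base), so after positions 145, 169.
Circular molecule, 2 cuts → 2 fragments:
  146–169 → 24 bp
  170–238 then 1–145 → 69 + 145 = 214 bp
Sorted largest to smallest: 214, 24 bp.

214, 24 bp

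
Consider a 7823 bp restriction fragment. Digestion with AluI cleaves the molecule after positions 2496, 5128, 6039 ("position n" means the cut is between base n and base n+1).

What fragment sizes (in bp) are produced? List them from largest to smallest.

Linear molecule, 3 cuts → 4 fragments:
  2496 − 0 = 2496 bp
  5128 − 2496 = 2632 bp
  6039 − 5128 = 911 bp
  7823 − 6039 = 1784 bp
Sorted largest to smallest: 2632, 2496, 1784, 911 bp.

2632, 2496, 1784, 911 bp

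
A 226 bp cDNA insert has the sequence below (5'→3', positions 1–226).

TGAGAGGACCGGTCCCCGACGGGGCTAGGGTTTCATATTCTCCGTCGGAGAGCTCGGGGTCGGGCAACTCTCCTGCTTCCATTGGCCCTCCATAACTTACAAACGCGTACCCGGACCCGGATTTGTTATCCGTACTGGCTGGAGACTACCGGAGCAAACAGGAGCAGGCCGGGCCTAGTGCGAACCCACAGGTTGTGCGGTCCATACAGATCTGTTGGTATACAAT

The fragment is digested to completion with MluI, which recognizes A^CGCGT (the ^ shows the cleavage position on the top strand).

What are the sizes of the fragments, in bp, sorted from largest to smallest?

123, 103 bp

The MluI site (ACGCGT) starts at position 103.
MluI cuts after the first base of each site, so after position 103.
Linear molecule, 1 cut → 2 fragments:
  1–103 → 103 bp
  104–226 → 123 bp
Sorted largest to smallest: 123, 103 bp.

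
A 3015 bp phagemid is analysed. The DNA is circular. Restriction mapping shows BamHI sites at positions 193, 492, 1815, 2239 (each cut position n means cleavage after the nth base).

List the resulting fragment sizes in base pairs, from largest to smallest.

Circular molecule, 4 cuts → 4 fragments:
  492 − 193 = 299 bp
  1815 − 492 = 1323 bp
  2239 − 1815 = 424 bp
  wrap: 3015 − 2239 + 193 = 969 bp
Sorted largest to smallest: 1323, 969, 424, 299 bp.

1323, 969, 424, 299 bp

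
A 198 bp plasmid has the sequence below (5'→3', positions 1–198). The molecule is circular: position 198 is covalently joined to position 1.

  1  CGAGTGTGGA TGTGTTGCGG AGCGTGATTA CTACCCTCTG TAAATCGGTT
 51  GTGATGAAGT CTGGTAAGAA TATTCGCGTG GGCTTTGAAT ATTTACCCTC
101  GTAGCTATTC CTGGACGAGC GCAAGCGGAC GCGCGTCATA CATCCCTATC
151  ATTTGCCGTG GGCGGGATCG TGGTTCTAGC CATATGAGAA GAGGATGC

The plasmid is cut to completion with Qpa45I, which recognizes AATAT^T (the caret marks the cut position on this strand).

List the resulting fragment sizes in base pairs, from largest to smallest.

179, 19 bp

Qpa45I sites (AATATT) start at positions 69, 88.
Qpa45I cuts after base 5 of each site (before the last base), so after positions 73, 92.
Circular molecule, 2 cuts → 2 fragments:
  74–92 → 19 bp
  93–198 then 1–73 → 106 + 73 = 179 bp
Sorted largest to smallest: 179, 19 bp.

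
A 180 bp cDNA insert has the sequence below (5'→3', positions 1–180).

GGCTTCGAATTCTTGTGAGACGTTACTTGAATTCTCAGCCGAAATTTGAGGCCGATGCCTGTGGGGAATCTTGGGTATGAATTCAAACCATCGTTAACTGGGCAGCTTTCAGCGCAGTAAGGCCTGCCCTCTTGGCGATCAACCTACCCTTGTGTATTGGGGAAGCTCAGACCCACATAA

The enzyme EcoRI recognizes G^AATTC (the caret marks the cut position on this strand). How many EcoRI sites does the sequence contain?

3

GAATTC occurs starting at positions 7, 29, 79.
EcoRI cuts at 3 sites.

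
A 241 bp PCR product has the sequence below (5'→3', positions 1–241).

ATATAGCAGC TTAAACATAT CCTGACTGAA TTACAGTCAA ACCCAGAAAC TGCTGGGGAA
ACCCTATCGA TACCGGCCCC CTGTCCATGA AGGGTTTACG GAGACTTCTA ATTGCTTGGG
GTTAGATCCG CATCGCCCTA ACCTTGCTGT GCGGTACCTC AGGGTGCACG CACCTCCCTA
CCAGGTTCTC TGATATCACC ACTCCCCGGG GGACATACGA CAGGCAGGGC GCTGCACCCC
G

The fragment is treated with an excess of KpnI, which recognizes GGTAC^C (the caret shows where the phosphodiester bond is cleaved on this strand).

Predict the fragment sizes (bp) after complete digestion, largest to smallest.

The KpnI site (GGTACC) starts at position 153.
KpnI cuts after base 5 of each site (before the last base), so after position 157.
Linear molecule, 1 cut → 2 fragments:
  1–157 → 157 bp
  158–241 → 84 bp
Sorted largest to smallest: 157, 84 bp.

157, 84 bp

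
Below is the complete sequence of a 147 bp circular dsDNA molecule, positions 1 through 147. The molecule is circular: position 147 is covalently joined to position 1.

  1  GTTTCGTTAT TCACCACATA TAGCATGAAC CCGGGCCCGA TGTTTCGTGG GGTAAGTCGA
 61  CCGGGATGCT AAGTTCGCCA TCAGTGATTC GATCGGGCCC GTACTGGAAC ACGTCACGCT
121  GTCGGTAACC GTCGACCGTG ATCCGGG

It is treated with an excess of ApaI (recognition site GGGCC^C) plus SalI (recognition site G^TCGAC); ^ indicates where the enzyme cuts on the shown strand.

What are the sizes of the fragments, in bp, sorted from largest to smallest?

ApaI sites (GGGCCC) start at positions 33, 95.
ApaI cuts after base 5 of each site (before the last base), so after positions 37, 99.
SalI sites (GTCGAC) start at positions 56, 131.
SalI cuts after the first base of each site, so after positions 56, 131.
Combined cut positions: 37, 56, 99, 131.
Circular molecule, 4 cuts → 4 fragments:
  38–56 → 19 bp
  57–99 → 43 bp
  100–131 → 32 bp
  132–147 then 1–37 → 16 + 37 = 53 bp
Sorted largest to smallest: 53, 43, 32, 19 bp.

53, 43, 32, 19 bp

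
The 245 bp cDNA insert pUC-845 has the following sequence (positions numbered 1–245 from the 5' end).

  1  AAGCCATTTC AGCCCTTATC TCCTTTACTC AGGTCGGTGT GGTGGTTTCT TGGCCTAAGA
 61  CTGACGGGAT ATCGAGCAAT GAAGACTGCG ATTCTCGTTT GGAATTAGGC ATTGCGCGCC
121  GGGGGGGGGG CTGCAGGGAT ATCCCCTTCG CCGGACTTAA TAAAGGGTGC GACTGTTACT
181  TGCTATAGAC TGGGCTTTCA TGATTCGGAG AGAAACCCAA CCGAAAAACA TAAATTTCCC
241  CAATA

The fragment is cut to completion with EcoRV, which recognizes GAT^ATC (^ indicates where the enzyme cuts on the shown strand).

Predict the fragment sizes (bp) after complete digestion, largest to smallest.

EcoRV sites (GATATC) start at positions 68, 138.
EcoRV cuts after base 3 of each site, so after positions 70, 140.
Linear molecule, 2 cuts → 3 fragments:
  1–70 → 70 bp
  71–140 → 70 bp
  141–245 → 105 bp
Sorted largest to smallest: 105, 70, 70 bp.

105, 70, 70 bp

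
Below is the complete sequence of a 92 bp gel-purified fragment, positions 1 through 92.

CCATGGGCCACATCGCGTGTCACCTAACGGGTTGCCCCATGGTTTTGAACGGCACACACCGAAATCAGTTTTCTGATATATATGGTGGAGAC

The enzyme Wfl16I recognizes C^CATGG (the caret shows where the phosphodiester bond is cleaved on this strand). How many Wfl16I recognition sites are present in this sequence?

2

CCATGG occurs starting at positions 1, 37.
Wfl16I cuts at 2 sites.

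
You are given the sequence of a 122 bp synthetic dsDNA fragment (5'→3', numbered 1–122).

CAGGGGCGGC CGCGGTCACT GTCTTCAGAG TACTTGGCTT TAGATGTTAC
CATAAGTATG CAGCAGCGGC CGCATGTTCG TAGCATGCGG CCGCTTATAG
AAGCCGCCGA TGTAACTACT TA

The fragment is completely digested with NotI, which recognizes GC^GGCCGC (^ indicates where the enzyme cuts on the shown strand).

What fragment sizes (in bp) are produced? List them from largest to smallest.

NotI sites (GCGGCCGC) start at positions 6, 66, 87.
NotI cuts after base 2 of each site, so after positions 7, 67, 88.
Linear molecule, 3 cuts → 4 fragments:
  1–7 → 7 bp
  8–67 → 60 bp
  68–88 → 21 bp
  89–122 → 34 bp
Sorted largest to smallest: 60, 34, 21, 7 bp.

60, 34, 21, 7 bp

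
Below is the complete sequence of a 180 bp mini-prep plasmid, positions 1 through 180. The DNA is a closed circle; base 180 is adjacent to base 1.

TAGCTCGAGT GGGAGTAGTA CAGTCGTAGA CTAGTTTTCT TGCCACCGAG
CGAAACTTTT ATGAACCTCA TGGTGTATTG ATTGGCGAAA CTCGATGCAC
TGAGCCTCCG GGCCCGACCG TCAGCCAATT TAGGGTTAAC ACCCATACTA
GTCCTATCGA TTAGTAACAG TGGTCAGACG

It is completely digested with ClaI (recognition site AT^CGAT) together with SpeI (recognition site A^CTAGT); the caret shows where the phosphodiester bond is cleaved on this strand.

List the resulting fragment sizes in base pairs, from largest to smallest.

117, 53, 10 bp

The ClaI site (ATCGAT) starts at position 156.
ClaI cuts after base 2 of each site, so after position 157.
SpeI sites (ACTAGT) start at positions 30, 147.
SpeI cuts after the first base of each site, so after positions 30, 147.
Combined cut positions: 30, 147, 157.
Circular molecule, 3 cuts → 3 fragments:
  31–147 → 117 bp
  148–157 → 10 bp
  158–180 then 1–30 → 23 + 30 = 53 bp
Sorted largest to smallest: 117, 53, 10 bp.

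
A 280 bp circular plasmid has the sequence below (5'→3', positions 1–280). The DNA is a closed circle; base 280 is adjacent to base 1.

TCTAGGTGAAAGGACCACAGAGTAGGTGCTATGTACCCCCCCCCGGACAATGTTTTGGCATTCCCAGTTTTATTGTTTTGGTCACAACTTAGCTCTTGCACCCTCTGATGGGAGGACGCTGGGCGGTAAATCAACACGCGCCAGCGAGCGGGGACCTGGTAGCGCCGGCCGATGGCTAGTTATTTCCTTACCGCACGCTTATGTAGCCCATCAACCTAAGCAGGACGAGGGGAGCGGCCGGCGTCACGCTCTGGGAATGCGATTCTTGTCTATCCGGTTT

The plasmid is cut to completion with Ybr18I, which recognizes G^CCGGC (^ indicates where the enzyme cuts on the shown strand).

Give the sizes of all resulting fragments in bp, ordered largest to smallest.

207, 73 bp

Ybr18I sites (GCCGGC) start at positions 164, 237.
Ybr18I cuts after the first base of each site, so after positions 164, 237.
Circular molecule, 2 cuts → 2 fragments:
  165–237 → 73 bp
  238–280 then 1–164 → 43 + 164 = 207 bp
Sorted largest to smallest: 207, 73 bp.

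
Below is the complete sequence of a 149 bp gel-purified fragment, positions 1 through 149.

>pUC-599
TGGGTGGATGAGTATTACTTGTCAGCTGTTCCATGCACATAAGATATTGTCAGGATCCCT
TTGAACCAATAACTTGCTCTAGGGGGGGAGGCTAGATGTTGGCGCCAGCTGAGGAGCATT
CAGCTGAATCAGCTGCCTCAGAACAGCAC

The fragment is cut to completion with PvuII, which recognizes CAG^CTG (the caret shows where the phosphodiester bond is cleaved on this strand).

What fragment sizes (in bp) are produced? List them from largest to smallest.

PvuII sites (CAGCTG) start at positions 23, 106, 121, 130.
PvuII cuts after base 3 of each site, so after positions 25, 108, 123, 132.
Linear molecule, 4 cuts → 5 fragments:
  1–25 → 25 bp
  26–108 → 83 bp
  109–123 → 15 bp
  124–132 → 9 bp
  133–149 → 17 bp
Sorted largest to smallest: 83, 25, 17, 15, 9 bp.

83, 25, 17, 15, 9 bp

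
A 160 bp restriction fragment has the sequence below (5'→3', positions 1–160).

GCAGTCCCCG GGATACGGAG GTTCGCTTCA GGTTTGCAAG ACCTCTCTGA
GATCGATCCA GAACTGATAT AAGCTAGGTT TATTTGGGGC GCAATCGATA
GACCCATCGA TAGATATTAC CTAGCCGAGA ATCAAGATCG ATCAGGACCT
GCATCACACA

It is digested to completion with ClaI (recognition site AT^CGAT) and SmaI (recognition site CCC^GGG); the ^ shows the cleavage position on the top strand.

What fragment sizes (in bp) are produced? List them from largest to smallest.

ClaI sites (ATCGAT) start at positions 52, 94, 106, 137.
ClaI cuts after base 2 of each site, so after positions 53, 95, 107, 138.
The SmaI site (CCCGGG) starts at position 7.
SmaI cuts after base 3 of each site, so after position 9.
Combined cut positions: 9, 53, 95, 107, 138.
Linear molecule, 5 cuts → 6 fragments:
  1–9 → 9 bp
  10–53 → 44 bp
  54–95 → 42 bp
  96–107 → 12 bp
  108–138 → 31 bp
  139–160 → 22 bp
Sorted largest to smallest: 44, 42, 31, 22, 12, 9 bp.

44, 42, 31, 22, 12, 9 bp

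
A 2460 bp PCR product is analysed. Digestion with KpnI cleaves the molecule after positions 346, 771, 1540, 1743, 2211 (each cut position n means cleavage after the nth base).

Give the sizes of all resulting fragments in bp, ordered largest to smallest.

769, 468, 425, 346, 249, 203 bp

Linear molecule, 5 cuts → 6 fragments:
  346 − 0 = 346 bp
  771 − 346 = 425 bp
  1540 − 771 = 769 bp
  1743 − 1540 = 203 bp
  2211 − 1743 = 468 bp
  2460 − 2211 = 249 bp
Sorted largest to smallest: 769, 468, 425, 346, 249, 203 bp.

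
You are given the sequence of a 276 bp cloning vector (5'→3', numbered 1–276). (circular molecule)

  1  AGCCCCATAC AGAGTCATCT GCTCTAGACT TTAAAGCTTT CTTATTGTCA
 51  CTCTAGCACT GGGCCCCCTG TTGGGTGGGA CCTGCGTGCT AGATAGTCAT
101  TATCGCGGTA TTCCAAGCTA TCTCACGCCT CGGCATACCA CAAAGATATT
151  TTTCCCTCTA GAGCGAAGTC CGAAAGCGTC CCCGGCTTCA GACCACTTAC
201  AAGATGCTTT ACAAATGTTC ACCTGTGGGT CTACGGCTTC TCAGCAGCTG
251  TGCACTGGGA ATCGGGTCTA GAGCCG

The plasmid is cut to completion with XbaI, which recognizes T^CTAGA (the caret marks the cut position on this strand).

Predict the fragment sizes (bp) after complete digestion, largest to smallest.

134, 110, 32 bp

XbaI sites (TCTAGA) start at positions 23, 157, 267.
XbaI cuts after the first base of each site, so after positions 23, 157, 267.
Circular molecule, 3 cuts → 3 fragments:
  24–157 → 134 bp
  158–267 → 110 bp
  268–276 then 1–23 → 9 + 23 = 32 bp
Sorted largest to smallest: 134, 110, 32 bp.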